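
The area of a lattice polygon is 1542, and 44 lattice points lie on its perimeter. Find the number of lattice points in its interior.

1521

From Pick's theorem, I = A − B/2 + 1 = 1542 − 44/2 + 1 = 1521.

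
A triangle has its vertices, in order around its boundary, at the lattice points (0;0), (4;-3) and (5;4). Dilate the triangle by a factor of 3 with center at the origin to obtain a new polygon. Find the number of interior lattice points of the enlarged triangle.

136

Using the shoelace formula, 2A = |[0·(-3) − 4·0] + [4·4 − 5·(-3)] + [5·0 − 0·4]| = 31, so the area is 15.5.
Summing gcd(|Δx|,|Δy|) over the edges gives the boundary count: gcd(4,3) + gcd(1,7) + gcd(5,4) = 1+1+1 = 3.
Scaling by 3 multiplies the area by 3² = 9 (so the new area is 139.5) and multiplies the boundary lattice-point count by 3, giving 9.
By Pick's theorem, the interior count of the dilated polygon is 139.5 − 9/2 + 1 = 136.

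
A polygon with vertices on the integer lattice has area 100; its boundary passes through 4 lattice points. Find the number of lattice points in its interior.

From Pick's theorem, I = A − B/2 + 1 = 100 − 4/2 + 1 = 99.

99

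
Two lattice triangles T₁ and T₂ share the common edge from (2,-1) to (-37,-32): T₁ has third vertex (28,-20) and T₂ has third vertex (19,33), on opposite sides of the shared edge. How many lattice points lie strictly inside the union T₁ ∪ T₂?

The union is the simple quadrilateral with vertices (2,-1), (28,-20), (-37,-32), (19,33) in order.
By the shoelace formula, twice the signed area is |[2·(-20) − 28·(-1)] + [28·(-32) − (-37)·(-20)] + [(-37)·33 − 19·(-32)] + [19·(-1) − 2·33]| = 2346, so the area is 1173.
Summing gcd(|Δx|,|Δy|) over the edges gives the boundary count: gcd(26,19) + gcd(65,12) + gcd(56,65) + gcd(17,34) = 1+1+1+17 = 20.
By Pick's theorem I = A − B/2 + 1 = 1173 − 20/2 + 1 = 1164.

1164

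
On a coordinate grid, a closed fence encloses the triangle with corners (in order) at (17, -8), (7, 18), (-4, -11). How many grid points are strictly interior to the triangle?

286

The shoelace formula gives twice the area as |(17·18 − 7·(-8)) + (7·(-11) − (-4)·18) + ((-4)·(-8) − 17·(-11))| = 576, so the area is 288.
Summing gcd(|Δx|,|Δy|) over the edges gives the boundary count: gcd(10,26) + gcd(11,29) + gcd(21,3) = 2+1+3 = 6.
Pick's theorem gives I = A − B/2 + 1 = 288 − 6/2 + 1 = 286.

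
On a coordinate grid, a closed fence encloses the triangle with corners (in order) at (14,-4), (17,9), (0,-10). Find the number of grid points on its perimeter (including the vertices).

Along each edge there are gcd(|Δx|,|Δy|)+1 lattice points, so counting each shared vertex once the boundary has gcd(3,13) + gcd(17,19) + gcd(14,6) = 1+1+2 = 4.

4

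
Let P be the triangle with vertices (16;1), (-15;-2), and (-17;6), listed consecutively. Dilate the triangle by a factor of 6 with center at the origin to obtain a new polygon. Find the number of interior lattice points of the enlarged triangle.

Using the shoelace formula, 2A = |[16·(-2) − (-15)·1] + [(-15)·6 − (-17)·(-2)] + [(-17)·1 − 16·6]| = 254, so the area is 127.
Summing gcd(|Δx|,|Δy|) over the edges gives the boundary count: gcd(31,3) + gcd(2,8) + gcd(33,5) = 1+2+1 = 4.
Scaling by 6 multiplies the area by 6² = 36 (so the new area is 4572) and multiplies the boundary lattice-point count by 6, giving 24.
By Pick's theorem, the interior count of the dilated polygon is 4572 − 24/2 + 1 = 4561.

4561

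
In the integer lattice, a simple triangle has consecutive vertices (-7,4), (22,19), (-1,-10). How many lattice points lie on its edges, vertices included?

4

Summing gcd(|Δx|,|Δy|) over the edges gives the boundary count: gcd(29,15) + gcd(23,29) + gcd(6,14) = 1+1+2 = 4.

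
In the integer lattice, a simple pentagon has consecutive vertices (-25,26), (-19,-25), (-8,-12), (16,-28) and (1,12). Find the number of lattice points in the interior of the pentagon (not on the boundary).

Using the shoelace formula, 2A = |[(-25)·(-25) − (-19)·26] + [(-19)·(-12) − (-8)·(-25)] + [(-8)·(-28) − 16·(-12)] + [16·12 − 1·(-28)] + [1·26 − (-25)·12]| = 2109, so the area is 1054.5.
Along each edge there are gcd(|Δx|,|Δy|)+1 lattice points, so counting each shared vertex once the boundary has gcd(6,51) + gcd(11,13) + gcd(24,16) + gcd(15,40) + gcd(26,14) = 3+1+8+5+2 = 19.
Pick's theorem gives I = A − B/2 + 1 = 1054.5 − 19/2 + 1 = 1046.

1046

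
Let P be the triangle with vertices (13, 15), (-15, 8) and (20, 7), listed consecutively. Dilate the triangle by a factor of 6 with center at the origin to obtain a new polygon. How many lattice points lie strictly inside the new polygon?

4888

By the shoelace formula, twice the signed area is |[13·8 − (-15)·15] + [(-15)·7 − 20·8] + [20·15 − 13·7]| = 273, so the area is 136.5.
Along each edge there are gcd(|Δx|,|Δy|)+1 lattice points, so counting each shared vertex once the boundary has gcd(28,7) + gcd(35,1) + gcd(7,8) = 7+1+1 = 9.
Scaling by 6 multiplies the area by 6² = 36 (so the new area is 4914) and multiplies the boundary lattice-point count by 6, giving 54.
By Pick's theorem, the interior count of the dilated polygon is 4914 − 54/2 + 1 = 4888.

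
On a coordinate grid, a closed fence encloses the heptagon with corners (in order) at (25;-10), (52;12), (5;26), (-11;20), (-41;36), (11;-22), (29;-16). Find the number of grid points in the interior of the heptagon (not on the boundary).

1993

By the shoelace formula, twice the signed area is |(25·12 − 52·(-10)) + (52·26 − 5·12) + (5·20 − (-11)·26) + ((-11)·36 − (-41)·20) + ((-41)·(-22) − 11·36) + (11·(-16) − 29·(-22)) + (29·(-10) − 25·(-16))| = 4000, so the area is 2000.
Summing gcd(|Δx|,|Δy|) over the edges gives the boundary count: gcd(27,22) + gcd(47,14) + gcd(16,6) + gcd(30,16) + gcd(52,58) + gcd(18,6) + gcd(4,6) = 1+1+2+2+2+6+2 = 16.
By Pick's theorem A = I + B/2 − 1, so I = 2000 − 16/2 + 1 = 1993.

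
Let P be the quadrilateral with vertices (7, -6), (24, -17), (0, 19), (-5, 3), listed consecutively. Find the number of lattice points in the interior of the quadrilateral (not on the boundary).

Using the shoelace formula, 2A = |(7·(-17) − 24·(-6)) + (24·19 − 0·(-17)) + (0·3 − (-5)·19) + ((-5)·(-6) − 7·3)| = 585, so the area is 292.5.
Summing gcd(|Δx|,|Δy|) over the edges gives the boundary count: gcd(17,11) + gcd(24,36) + gcd(5,16) + gcd(12,9) = 1+12+1+3 = 17.
By Pick's theorem A = I + B/2 − 1, so I = 292.5 − 17/2 + 1 = 285.

285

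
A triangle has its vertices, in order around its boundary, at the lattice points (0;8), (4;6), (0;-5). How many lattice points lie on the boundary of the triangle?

The number of boundary lattice points is Σ gcd(|Δx|,|Δy|) = gcd(4,2) + gcd(4,11) + gcd(0,13) = 2+1+13 = 16.

16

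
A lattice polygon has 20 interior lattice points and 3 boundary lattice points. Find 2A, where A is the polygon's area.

Pick's theorem states A = I + B/2 − 1, so A = 20 + 3/2 − 1 = 41/2.
Hence 2A = 41.

41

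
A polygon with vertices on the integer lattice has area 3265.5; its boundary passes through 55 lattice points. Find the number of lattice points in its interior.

3239

Pick's theorem A = I + B/2 − 1 rearranges to I = A − B/2 + 1 = 3265.5 − 55/2 + 1 = 3239.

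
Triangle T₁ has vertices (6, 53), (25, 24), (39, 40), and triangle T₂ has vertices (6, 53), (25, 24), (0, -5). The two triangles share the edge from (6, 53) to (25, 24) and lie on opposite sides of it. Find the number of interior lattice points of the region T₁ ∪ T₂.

The union is the simple quadrilateral with vertices (6, 53), (39, 40), (25, 24), (0, -5) in order.
By the shoelace formula, twice the signed area is |[6·40 − 39·53] + [39·24 − 25·40] + [25·(-5) − 0·24] + [0·53 − 6·(-5)]| = 1986, so the area is 993.
Along each edge there are gcd(|Δx|,|Δy|)+1 lattice points, so counting each shared vertex once the boundary has gcd(33,13) + gcd(14,16) + gcd(25,29) + gcd(6,58) = 1+2+1+2 = 6.
By Pick's theorem I = A − B/2 + 1 = 993 − 6/2 + 1 = 991.

991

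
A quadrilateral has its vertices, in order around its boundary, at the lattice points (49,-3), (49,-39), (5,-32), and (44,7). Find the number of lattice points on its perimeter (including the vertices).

81

The number of boundary lattice points is Σ gcd(|Δx|,|Δy|) = gcd(0,36) + gcd(44,7) + gcd(39,39) + gcd(5,10) = 36+1+39+5 = 81.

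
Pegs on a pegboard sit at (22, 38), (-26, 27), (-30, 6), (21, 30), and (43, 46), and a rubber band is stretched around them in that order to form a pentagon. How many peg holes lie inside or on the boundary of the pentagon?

Using the shoelace formula, 2A = |[22·27 − (-26)·38] + [(-26)·6 − (-30)·27] + [(-30)·30 − 21·6] + [21·46 − 43·30] + [43·38 − 22·46]| = 1508, so the area is 754.
Summing gcd(|Δx|,|Δy|) over the edges gives the boundary count: gcd(48,11) + gcd(4,21) + gcd(51,24) + gcd(22,16) + gcd(21,8) = 1+1+3+2+1 = 8.
Pick's theorem gives I = A − B/2 + 1 = 754 − 8/2 + 1 = 751, so the closed region contains I + B = 751 + 8 = 759 lattice points.

759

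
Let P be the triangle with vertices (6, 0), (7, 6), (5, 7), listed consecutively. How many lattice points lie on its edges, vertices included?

3

Summing gcd(|Δx|,|Δy|) over the edges gives the boundary count: gcd(1,6) + gcd(2,1) + gcd(1,7) = 1+1+1 = 3.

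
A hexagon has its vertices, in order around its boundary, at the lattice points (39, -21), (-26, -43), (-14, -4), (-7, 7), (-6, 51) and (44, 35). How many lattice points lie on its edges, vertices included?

Along each edge there are gcd(|Δx|,|Δy|)+1 lattice points, so counting each shared vertex once the boundary has gcd(65,22) + gcd(12,39) + gcd(7,11) + gcd(1,44) + gcd(50,16) + gcd(5,56) = 1+3+1+1+2+1 = 9.

9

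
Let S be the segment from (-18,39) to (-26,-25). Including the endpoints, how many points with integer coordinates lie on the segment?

9

The number of lattice points on a segment between lattice points is gcd(|Δx|,|Δy|) + 1 = gcd(8,64) + 1 = 8 + 1 = 9.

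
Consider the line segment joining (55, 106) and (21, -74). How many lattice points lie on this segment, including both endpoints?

3

The number of lattice points on a segment between lattice points is gcd(|Δx|,|Δy|) + 1 = gcd(34,180) + 1 = 2 + 1 = 3.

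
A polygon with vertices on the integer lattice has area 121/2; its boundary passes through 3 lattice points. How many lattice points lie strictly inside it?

From Pick's theorem, I = A − B/2 + 1 = 121/2 − 3/2 + 1 = 60.

60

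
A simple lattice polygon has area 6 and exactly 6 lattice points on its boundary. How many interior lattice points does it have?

4

From Pick's theorem, I = A − B/2 + 1 = 6 − 6/2 + 1 = 4.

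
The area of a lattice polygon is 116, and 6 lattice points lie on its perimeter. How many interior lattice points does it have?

Pick's theorem A = I + B/2 − 1 rearranges to I = A − B/2 + 1 = 116 − 6/2 + 1 = 114.

114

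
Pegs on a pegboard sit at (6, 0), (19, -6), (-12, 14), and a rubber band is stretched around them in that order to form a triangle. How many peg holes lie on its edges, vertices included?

4

Summing gcd(|Δx|,|Δy|) over the edges gives the boundary count: gcd(13,6) + gcd(31,20) + gcd(18,14) = 1+1+2 = 4.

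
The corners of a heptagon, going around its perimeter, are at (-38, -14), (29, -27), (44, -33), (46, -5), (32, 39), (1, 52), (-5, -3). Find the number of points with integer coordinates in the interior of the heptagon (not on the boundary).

3367

The shoelace formula gives twice the area as |[(-38)·(-27) − 29·(-14)] + [29·(-33) − 44·(-27)] + [44·(-5) − 46·(-33)] + [46·39 − 32·(-5)] + [32·52 − 1·39] + [1·(-3) − (-5)·52] + [(-5)·(-14) − (-38)·(-3)]| = 6753, so the area is 3376.5.
Along each edge there are gcd(|Δx|,|Δy|)+1 lattice points, so counting each shared vertex once the boundary has gcd(67,13) + gcd(15,6) + gcd(2,28) + gcd(14,44) + gcd(31,13) + gcd(6,55) + gcd(33,11) = 1+3+2+2+1+1+11 = 21.
By Pick's theorem A = I + B/2 − 1, so I = 3376.5 − 21/2 + 1 = 3367.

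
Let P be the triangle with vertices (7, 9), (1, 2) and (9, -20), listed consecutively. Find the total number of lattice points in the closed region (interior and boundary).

By the shoelace formula, twice the signed area is |[7·2 − 1·9] + [1·(-20) − 9·2] + [9·9 − 7·(-20)]| = 188, so the area is 94.
The number of boundary lattice points is Σ gcd(|Δx|,|Δy|) = gcd(6,7) + gcd(8,22) + gcd(2,29) = 1+2+1 = 4.
Pick's theorem gives I = A − B/2 + 1 = 94 − 4/2 + 1 = 93, so the closed region contains I + B = 93 + 4 = 97 lattice points.

97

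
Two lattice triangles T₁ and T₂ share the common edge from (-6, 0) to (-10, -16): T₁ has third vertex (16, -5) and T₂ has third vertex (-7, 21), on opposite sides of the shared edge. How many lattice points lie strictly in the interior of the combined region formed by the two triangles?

The union is the simple quadrilateral with vertices (-6, 0), (16, -5), (-10, -16), (-7, 21) in order.
The shoelace formula gives twice the area as |[(-6)·(-5) − 16·0] + [16·(-16) − (-10)·(-5)] + [(-10)·21 − (-7)·(-16)] + [(-7)·0 − (-6)·21]| = 472, so the area is 236.
The number of boundary lattice points is Σ gcd(|Δx|,|Δy|) = gcd(22,5) + gcd(26,11) + gcd(3,37) + gcd(1,21) = 1+1+1+1 = 4.
By Pick's theorem I = A − B/2 + 1 = 236 − 4/2 + 1 = 235.

235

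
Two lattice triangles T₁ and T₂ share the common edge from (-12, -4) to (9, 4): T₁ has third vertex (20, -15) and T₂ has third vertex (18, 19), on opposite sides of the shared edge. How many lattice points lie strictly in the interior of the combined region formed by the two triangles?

363

The union is the simple quadrilateral with vertices (-12, -4), (20, -15), (9, 4), (18, 19) in order.
By the shoelace formula, twice the signed area is |((-12)·(-15) − 20·(-4)) + (20·4 − 9·(-15)) + (9·19 − 18·4) + (18·(-4) − (-12)·19)| = 730, so the area is 365.
The number of boundary lattice points is Σ gcd(|Δx|,|Δy|) = gcd(32,11) + gcd(11,19) + gcd(9,15) + gcd(30,23) = 1+1+3+1 = 6.
By Pick's theorem I = A − B/2 + 1 = 365 − 6/2 + 1 = 363.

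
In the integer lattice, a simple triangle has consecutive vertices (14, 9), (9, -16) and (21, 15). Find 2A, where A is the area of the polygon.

145

By the shoelace formula, twice the signed area is |(14·(-16) − 9·9) + (9·15 − 21·(-16)) + (21·9 − 14·15)| = 145, so the area is 145/2.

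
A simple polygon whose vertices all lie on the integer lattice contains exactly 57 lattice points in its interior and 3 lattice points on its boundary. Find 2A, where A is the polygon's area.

By Pick's theorem, A = I + B/2 − 1 = 57 + 3/2 − 1 = 115/2.
Hence 2A = 115.

115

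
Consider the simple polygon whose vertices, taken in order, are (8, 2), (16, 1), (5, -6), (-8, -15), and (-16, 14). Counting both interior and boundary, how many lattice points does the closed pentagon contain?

By the shoelace formula, twice the signed area is |(8·1 − 16·2) + (16·(-6) − 5·1) + (5·(-15) − (-8)·(-6)) + ((-8)·14 − (-16)·(-15)) + ((-16)·2 − 8·14)| = 744, so the area is 372.
The number of boundary lattice points is Σ gcd(|Δx|,|Δy|) = gcd(8,1) + gcd(11,7) + gcd(13,9) + gcd(8,29) + gcd(24,12) = 1+1+1+1+12 = 16.
Pick's theorem gives I = A − B/2 + 1 = 372 − 16/2 + 1 = 365, so the closed region contains I + B = 365 + 16 = 381 lattice points.

381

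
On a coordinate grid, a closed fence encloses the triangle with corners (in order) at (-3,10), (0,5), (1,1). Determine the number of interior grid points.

3

Using the shoelace formula, 2A = |[(-3)·5 − 0·10] + [0·1 − 1·5] + [1·10 − (-3)·1]| = 7, so the area is 3.5.
The number of boundary lattice points is Σ gcd(|Δx|,|Δy|) = gcd(3,5) + gcd(1,4) + gcd(4,9) = 1+1+1 = 3.
Pick's theorem gives I = A − B/2 + 1 = 3.5 − 3/2 + 1 = 3.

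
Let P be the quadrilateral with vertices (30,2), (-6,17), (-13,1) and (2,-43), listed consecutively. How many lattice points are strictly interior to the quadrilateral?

1292

The shoelace formula gives twice the area as |(30·17 − (-6)·2) + ((-6)·1 − (-13)·17) + ((-13)·(-43) − 2·1) + (2·2 − 30·(-43))| = 2588, so the area is 1294.
The number of boundary lattice points is Σ gcd(|Δx|,|Δy|) = gcd(36,15) + gcd(7,16) + gcd(15,44) + gcd(28,45) = 3+1+1+1 = 6.
Pick's theorem gives I = A − B/2 + 1 = 1294 − 6/2 + 1 = 1292.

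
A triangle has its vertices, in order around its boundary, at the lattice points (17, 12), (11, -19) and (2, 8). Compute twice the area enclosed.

Using the shoelace formula, 2A = |(17·(-19) − 11·12) + (11·8 − 2·(-19)) + (2·12 − 17·8)| = 441, so the area is 220.5.

441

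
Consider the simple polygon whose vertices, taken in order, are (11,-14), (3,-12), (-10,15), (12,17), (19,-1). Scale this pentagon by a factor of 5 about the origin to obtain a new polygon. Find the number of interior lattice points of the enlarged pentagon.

The shoelace formula gives twice the area as |(11·(-12) − 3·(-14)) + (3·15 − (-10)·(-12)) + ((-10)·17 − 12·15) + (12·(-1) − 19·17) + (19·(-14) − 11·(-1))| = 1105, so the area is 552.5.
Along each edge there are gcd(|Δx|,|Δy|)+1 lattice points, so counting each shared vertex once the boundary has gcd(8,2) + gcd(13,27) + gcd(22,2) + gcd(7,18) + gcd(8,13) = 2+1+2+1+1 = 7.
Scaling by 5 multiplies the area by 5² = 25 (so the new area is 27625/2) and multiplies the boundary lattice-point count by 5, giving 35.
By Pick's theorem, the interior count of the dilated polygon is 27625/2 − 35/2 + 1 = 13796.

13796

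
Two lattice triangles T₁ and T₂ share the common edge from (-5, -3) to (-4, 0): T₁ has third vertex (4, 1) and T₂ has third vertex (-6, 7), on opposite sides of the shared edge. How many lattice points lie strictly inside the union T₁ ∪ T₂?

The union is the simple quadrilateral with vertices (-5, -3), (4, 1), (-4, 0), (-6, 7) in order.
The shoelace formula gives twice the area as |[(-5)·1 − 4·(-3)] + [4·0 − (-4)·1] + [(-4)·7 − (-6)·0] + [(-6)·(-3) − (-5)·7]| = 36, so the area is 18.
Summing gcd(|Δx|,|Δy|) over the edges gives the boundary count: gcd(9,4) + gcd(8,1) + gcd(2,7) + gcd(1,10) = 1+1+1+1 = 4.
By Pick's theorem I = A − B/2 + 1 = 18 − 4/2 + 1 = 17.

17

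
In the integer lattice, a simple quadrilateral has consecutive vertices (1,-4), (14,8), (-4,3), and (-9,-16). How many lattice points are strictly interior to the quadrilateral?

139

By the shoelace formula, twice the signed area is |(1·8 − 14·(-4)) + (14·3 − (-4)·8) + ((-4)·(-16) − (-9)·3) + ((-9)·(-4) − 1·(-16))| = 281, so the area is 281/2.
Summing gcd(|Δx|,|Δy|) over the edges gives the boundary count: gcd(13,12) + gcd(18,5) + gcd(5,19) + gcd(10,12) = 1+1+1+2 = 5.
By Pick's theorem A = I + B/2 − 1, so I = 281/2 − 5/2 + 1 = 139.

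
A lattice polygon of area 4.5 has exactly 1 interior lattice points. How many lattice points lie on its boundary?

9

Pick's theorem gives A = I + B/2 − 1, so B = 2(A − I + 1) = 2(4.5 − 1 + 1) = 9.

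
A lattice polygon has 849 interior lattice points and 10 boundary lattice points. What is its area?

853

Pick's theorem states A = I + B/2 − 1, so A = 849 + 10/2 − 1 = 853.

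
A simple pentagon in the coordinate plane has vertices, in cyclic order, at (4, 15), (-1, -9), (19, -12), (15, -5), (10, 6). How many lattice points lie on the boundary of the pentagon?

7

The number of boundary lattice points is Σ gcd(|Δx|,|Δy|) = gcd(5,24) + gcd(20,3) + gcd(4,7) + gcd(5,11) + gcd(6,9) = 1+1+1+1+3 = 7.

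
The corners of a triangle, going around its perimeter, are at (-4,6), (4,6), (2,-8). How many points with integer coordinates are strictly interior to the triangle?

51

Using the shoelace formula, 2A = |((-4)·6 − 4·6) + (4·(-8) − 2·6) + (2·6 − (-4)·(-8))| = 112, so the area is 56.
The number of boundary lattice points is Σ gcd(|Δx|,|Δy|) = gcd(8,0) + gcd(2,14) + gcd(6,14) = 8+2+2 = 12.
Pick's theorem gives I = A − B/2 + 1 = 56 − 12/2 + 1 = 51.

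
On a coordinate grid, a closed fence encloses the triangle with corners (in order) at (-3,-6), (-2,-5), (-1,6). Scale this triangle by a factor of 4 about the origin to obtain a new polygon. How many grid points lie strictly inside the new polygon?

The shoelace formula gives twice the area as |((-3)·(-5) − (-2)·(-6)) + ((-2)·6 − (-1)·(-5)) + ((-1)·(-6) − (-3)·6)| = 10, so the area is 5.
Along each edge there are gcd(|Δx|,|Δy|)+1 lattice points, so counting each shared vertex once the boundary has gcd(1,1) + gcd(1,11) + gcd(2,12) = 1+1+2 = 4.
Scaling by 4 multiplies the area by 4² = 16 (so the new area is 80) and multiplies the boundary lattice-point count by 4, giving 16.
By Pick's theorem, the interior count of the dilated polygon is 80 − 16/2 + 1 = 73.

73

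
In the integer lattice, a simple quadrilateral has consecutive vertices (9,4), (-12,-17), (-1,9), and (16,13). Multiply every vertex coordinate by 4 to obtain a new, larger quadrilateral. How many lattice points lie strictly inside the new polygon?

3473

The shoelace formula gives twice the area as |[9·(-17) − (-12)·4] + [(-12)·9 − (-1)·(-17)] + [(-1)·13 − 16·9] + [16·4 − 9·13]| = 440, so the area is 220.
The number of boundary lattice points is Σ gcd(|Δx|,|Δy|) = gcd(21,21) + gcd(11,26) + gcd(17,4) + gcd(7,9) = 21+1+1+1 = 24.
Scaling by 4 multiplies the area by 4² = 16 (so the new area is 3520) and multiplies the boundary lattice-point count by 4, giving 96.
By Pick's theorem, the interior count of the dilated polygon is 3520 − 96/2 + 1 = 3473.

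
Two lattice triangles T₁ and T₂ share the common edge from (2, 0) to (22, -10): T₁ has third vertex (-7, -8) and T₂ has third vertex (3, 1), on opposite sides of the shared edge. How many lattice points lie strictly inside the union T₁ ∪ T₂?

139

The union is the simple quadrilateral with vertices (2, 0), (-7, -8), (22, -10), (3, 1) in order.
The shoelace formula gives twice the area as |[2·(-8) − (-7)·0] + [(-7)·(-10) − 22·(-8)] + [22·1 − 3·(-10)] + [3·0 − 2·1]| = 280, so the area is 140.
Along each edge there are gcd(|Δx|,|Δy|)+1 lattice points, so counting each shared vertex once the boundary has gcd(9,8) + gcd(29,2) + gcd(19,11) + gcd(1,1) = 1+1+1+1 = 4.
By Pick's theorem I = A − B/2 + 1 = 140 − 4/2 + 1 = 139.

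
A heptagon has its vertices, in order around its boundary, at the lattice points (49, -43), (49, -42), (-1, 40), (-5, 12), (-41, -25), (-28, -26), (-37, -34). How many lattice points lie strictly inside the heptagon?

The shoelace formula gives twice the area as |[49·(-42) − 49·(-43)] + [49·40 − (-1)·(-42)] + [(-1)·12 − (-5)·40] + [(-5)·(-25) − (-41)·12] + [(-41)·(-26) − (-28)·(-25)] + [(-28)·(-34) − (-37)·(-26)] + [(-37)·(-43) − 49·(-34)]| = 6385, so the area is 3192.5.
Summing gcd(|Δx|,|Δy|) over the edges gives the boundary count: gcd(0,1) + gcd(50,82) + gcd(4,28) + gcd(36,37) + gcd(13,1) + gcd(9,8) + gcd(86,9) = 1+2+4+1+1+1+1 = 11.
Pick's theorem gives I = A − B/2 + 1 = 3192.5 − 11/2 + 1 = 3188.

3188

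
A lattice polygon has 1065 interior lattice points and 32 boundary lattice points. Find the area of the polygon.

1080

By Pick's theorem, A = I + B/2 − 1 = 1065 + 32/2 − 1 = 1080.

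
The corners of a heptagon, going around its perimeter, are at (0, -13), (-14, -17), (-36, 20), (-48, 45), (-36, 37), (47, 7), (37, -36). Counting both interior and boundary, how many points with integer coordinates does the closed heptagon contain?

By the shoelace formula, twice the signed area is |(0·(-17) − (-14)·(-13)) + ((-14)·20 − (-36)·(-17)) + ((-36)·45 − (-48)·20) + ((-48)·37 − (-36)·45) + ((-36)·7 − 47·37) + (47·(-36) − 37·7) + (37·(-13) − 0·(-36))| = 6313, so the area is 3156.5.
The number of boundary lattice points is Σ gcd(|Δx|,|Δy|) = gcd(14,4) + gcd(22,37) + gcd(12,25) + gcd(12,8) + gcd(83,30) + gcd(10,43) + gcd(37,23) = 2+1+1+4+1+1+1 = 11.
Pick's theorem gives I = A − B/2 + 1 = 3156.5 − 11/2 + 1 = 3152, so the closed region contains I + B = 3152 + 11 = 3163 lattice points.

3163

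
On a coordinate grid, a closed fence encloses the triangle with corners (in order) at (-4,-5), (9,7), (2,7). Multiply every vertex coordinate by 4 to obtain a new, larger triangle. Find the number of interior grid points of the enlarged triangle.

645

By the shoelace formula, twice the signed area is |[(-4)·7 − 9·(-5)] + [9·7 − 2·7] + [2·(-5) − (-4)·7]| = 84, so the area is 42.
Summing gcd(|Δx|,|Δy|) over the edges gives the boundary count: gcd(13,12) + gcd(7,0) + gcd(6,12) = 1+7+6 = 14.
Scaling by 4 multiplies the area by 4² = 16 (so the new area is 672) and multiplies the boundary lattice-point count by 4, giving 56.
By Pick's theorem, the interior count of the dilated polygon is 672 − 56/2 + 1 = 645.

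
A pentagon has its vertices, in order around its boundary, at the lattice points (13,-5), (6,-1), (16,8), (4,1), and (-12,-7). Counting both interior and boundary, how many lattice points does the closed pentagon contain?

Using the shoelace formula, 2A = |[13·(-1) − 6·(-5)] + [6·8 − 16·(-1)] + [16·1 − 4·8] + [4·(-7) − (-12)·1] + [(-12)·(-5) − 13·(-7)]| = 200, so the area is 100.
Along each edge there are gcd(|Δx|,|Δy|)+1 lattice points, so counting each shared vertex once the boundary has gcd(7,4) + gcd(10,9) + gcd(12,7) + gcd(16,8) + gcd(25,2) = 1+1+1+8+1 = 12.
Pick's theorem gives I = A − B/2 + 1 = 100 − 12/2 + 1 = 95, so the closed region contains I + B = 95 + 12 = 107 lattice points.

107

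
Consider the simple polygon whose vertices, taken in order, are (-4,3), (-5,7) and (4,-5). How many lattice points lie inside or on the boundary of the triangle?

Using the shoelace formula, 2A = |[(-4)·7 − (-5)·3] + [(-5)·(-5) − 4·7] + [4·3 − (-4)·(-5)]| = 24, so the area is 12.
Along each edge there are gcd(|Δx|,|Δy|)+1 lattice points, so counting each shared vertex once the boundary has gcd(1,4) + gcd(9,12) + gcd(8,8) = 1+3+8 = 12.
Pick's theorem gives I = A − B/2 + 1 = 12 − 12/2 + 1 = 7, so the closed region contains I + B = 7 + 12 = 19 lattice points.

19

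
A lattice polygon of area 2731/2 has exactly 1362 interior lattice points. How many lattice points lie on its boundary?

Pick's theorem gives A = I + B/2 − 1, so B = 2(A − I + 1) = 2(2731/2 − 1362 + 1) = 9.

9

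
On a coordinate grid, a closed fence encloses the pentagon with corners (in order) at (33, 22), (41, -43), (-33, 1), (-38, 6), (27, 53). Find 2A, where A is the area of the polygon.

7190

The shoelace formula gives twice the area as |(33·(-43) − 41·22) + (41·1 − (-33)·(-43)) + ((-33)·6 − (-38)·1) + ((-38)·53 − 27·6) + (27·22 − 33·53)| = 7190, so the area is 3595.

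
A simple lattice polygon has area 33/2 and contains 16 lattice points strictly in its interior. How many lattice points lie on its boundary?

Pick's theorem gives A = I + B/2 − 1, so B = 2(A − I + 1) = 2(33/2 − 16 + 1) = 3.

3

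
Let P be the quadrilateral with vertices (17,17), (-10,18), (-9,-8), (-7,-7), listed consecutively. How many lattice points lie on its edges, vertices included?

The number of boundary lattice points is Σ gcd(|Δx|,|Δy|) = gcd(27,1) + gcd(1,26) + gcd(2,1) + gcd(24,24) = 1+1+1+24 = 27.

27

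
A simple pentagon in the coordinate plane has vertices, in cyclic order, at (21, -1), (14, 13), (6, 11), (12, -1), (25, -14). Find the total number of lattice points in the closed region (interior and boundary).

The shoelace formula gives twice the area as |(21·13 − 14·(-1)) + (14·11 − 6·13) + (6·(-1) − 12·11) + (12·(-14) − 25·(-1)) + (25·(-1) − 21·(-14))| = 351, so the area is 175.5.
Along each edge there are gcd(|Δx|,|Δy|)+1 lattice points, so counting each shared vertex once the boundary has gcd(7,14) + gcd(8,2) + gcd(6,12) + gcd(13,13) + gcd(4,13) = 7+2+6+13+1 = 29.
Pick's theorem gives I = A − B/2 + 1 = 175.5 − 29/2 + 1 = 162, so the closed region contains I + B = 162 + 29 = 191 lattice points.

191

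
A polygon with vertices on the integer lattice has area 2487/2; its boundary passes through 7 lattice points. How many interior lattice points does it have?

From Pick's theorem, I = A − B/2 + 1 = 2487/2 − 7/2 + 1 = 1241.

1241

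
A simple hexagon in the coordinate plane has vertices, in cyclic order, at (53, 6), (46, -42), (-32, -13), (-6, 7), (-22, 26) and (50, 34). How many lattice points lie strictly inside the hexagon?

4143

Using the shoelace formula, 2A = |(53·(-42) − 46·6) + (46·(-13) − (-32)·(-42)) + ((-32)·7 − (-6)·(-13)) + ((-6)·26 − (-22)·7) + ((-22)·34 − 50·26) + (50·6 − 53·34)| = 8298, so the area is 4149.
Summing gcd(|Δx|,|Δy|) over the edges gives the boundary count: gcd(7,48) + gcd(78,29) + gcd(26,20) + gcd(16,19) + gcd(72,8) + gcd(3,28) = 1+1+2+1+8+1 = 14.
By Pick's theorem A = I + B/2 − 1, so I = 4149 − 14/2 + 1 = 4143.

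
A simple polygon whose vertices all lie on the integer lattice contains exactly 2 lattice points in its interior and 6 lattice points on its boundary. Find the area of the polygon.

By Pick's theorem, A = I + B/2 − 1 = 2 + 6/2 − 1 = 4.

4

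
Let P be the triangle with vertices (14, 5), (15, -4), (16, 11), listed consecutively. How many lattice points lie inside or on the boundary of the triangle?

The shoelace formula gives twice the area as |(14·(-4) − 15·5) + (15·11 − 16·(-4)) + (16·5 − 14·11)| = 24, so the area is 12.
Along each edge there are gcd(|Δx|,|Δy|)+1 lattice points, so counting each shared vertex once the boundary has gcd(1,9) + gcd(1,15) + gcd(2,6) = 1+1+2 = 4.
Pick's theorem gives I = A − B/2 + 1 = 12 − 4/2 + 1 = 11, so the closed region contains I + B = 11 + 4 = 15 lattice points.

15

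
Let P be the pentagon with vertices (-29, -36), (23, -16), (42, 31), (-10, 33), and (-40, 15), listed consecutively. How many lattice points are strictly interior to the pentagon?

Using the shoelace formula, 2A = |((-29)·(-16) − 23·(-36)) + (23·31 − 42·(-16)) + (42·33 − (-10)·31) + ((-10)·15 − (-40)·33) + ((-40)·(-36) − (-29)·15)| = 7418, so the area is 3709.
Along each edge there are gcd(|Δx|,|Δy|)+1 lattice points, so counting each shared vertex once the boundary has gcd(52,20) + gcd(19,47) + gcd(52,2) + gcd(30,18) + gcd(11,51) = 4+1+2+6+1 = 14.
By Pick's theorem A = I + B/2 − 1, so I = 3709 − 14/2 + 1 = 3703.

3703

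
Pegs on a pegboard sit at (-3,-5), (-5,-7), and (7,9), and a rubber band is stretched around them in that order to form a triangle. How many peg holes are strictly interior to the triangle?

By the shoelace formula, twice the signed area is |((-3)·(-7) − (-5)·(-5)) + ((-5)·9 − 7·(-7)) + (7·(-5) − (-3)·9)| = 8, so the area is 4.
Summing gcd(|Δx|,|Δy|) over the edges gives the boundary count: gcd(2,2) + gcd(12,16) + gcd(10,14) = 2+4+2 = 8.
By Pick's theorem A = I + B/2 − 1, so I = 4 − 8/2 + 1 = 1.

1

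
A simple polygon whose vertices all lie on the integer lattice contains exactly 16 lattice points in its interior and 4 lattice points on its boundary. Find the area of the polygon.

17

Pick's theorem states A = I + B/2 − 1, so A = 16 + 4/2 − 1 = 17.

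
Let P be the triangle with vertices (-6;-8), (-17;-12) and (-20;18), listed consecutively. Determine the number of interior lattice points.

169

By the shoelace formula, twice the signed area is |[(-6)·(-12) − (-17)·(-8)] + [(-17)·18 − (-20)·(-12)] + [(-20)·(-8) − (-6)·18]| = 342, so the area is 171.
Along each edge there are gcd(|Δx|,|Δy|)+1 lattice points, so counting each shared vertex once the boundary has gcd(11,4) + gcd(3,30) + gcd(14,26) = 1+3+2 = 6.
Pick's theorem gives I = A − B/2 + 1 = 171 − 6/2 + 1 = 169.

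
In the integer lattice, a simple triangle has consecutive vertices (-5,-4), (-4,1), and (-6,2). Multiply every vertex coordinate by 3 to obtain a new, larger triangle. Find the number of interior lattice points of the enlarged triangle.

The shoelace formula gives twice the area as |((-5)·1 − (-4)·(-4)) + ((-4)·2 − (-6)·1) + ((-6)·(-4) − (-5)·2)| = 11, so the area is 5.5.
Along each edge there are gcd(|Δx|,|Δy|)+1 lattice points, so counting each shared vertex once the boundary has gcd(1,5) + gcd(2,1) + gcd(1,6) = 1+1+1 = 3.
Scaling by 3 multiplies the area by 3² = 9 (so the new area is 99/2) and multiplies the boundary lattice-point count by 3, giving 9.
By Pick's theorem, the interior count of the dilated polygon is 99/2 − 9/2 + 1 = 46.

46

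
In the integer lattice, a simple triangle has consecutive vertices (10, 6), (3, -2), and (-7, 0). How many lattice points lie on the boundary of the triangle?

4

The number of boundary lattice points is Σ gcd(|Δx|,|Δy|) = gcd(7,8) + gcd(10,2) + gcd(17,6) = 1+2+1 = 4.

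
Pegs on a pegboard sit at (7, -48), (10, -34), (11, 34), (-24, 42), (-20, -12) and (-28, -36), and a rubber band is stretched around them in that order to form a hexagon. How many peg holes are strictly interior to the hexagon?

2665

Using the shoelace formula, 2A = |[7·(-34) − 10·(-48)] + [10·34 − 11·(-34)] + [11·42 − (-24)·34] + [(-24)·(-12) − (-20)·42] + [(-20)·(-36) − (-28)·(-12)] + [(-28)·(-48) − 7·(-36)]| = 5342, so the area is 2671.
The number of boundary lattice points is Σ gcd(|Δx|,|Δy|) = gcd(3,14) + gcd(1,68) + gcd(35,8) + gcd(4,54) + gcd(8,24) + gcd(35,12) = 1+1+1+2+8+1 = 14.
By Pick's theorem A = I + B/2 − 1, so I = 2671 − 14/2 + 1 = 2665.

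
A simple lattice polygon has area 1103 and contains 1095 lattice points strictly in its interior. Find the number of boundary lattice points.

18

Pick's theorem gives A = I + B/2 − 1, so B = 2(A − I + 1) = 2(1103 − 1095 + 1) = 18.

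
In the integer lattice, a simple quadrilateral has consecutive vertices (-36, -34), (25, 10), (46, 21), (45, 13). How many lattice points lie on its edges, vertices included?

The number of boundary lattice points is Σ gcd(|Δx|,|Δy|) = gcd(61,44) + gcd(21,11) + gcd(1,8) + gcd(81,47) = 1+1+1+1 = 4.

4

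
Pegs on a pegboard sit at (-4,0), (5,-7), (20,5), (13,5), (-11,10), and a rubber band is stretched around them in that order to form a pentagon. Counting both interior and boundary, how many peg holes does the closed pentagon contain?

Using the shoelace formula, 2A = |[(-4)·(-7) − 5·0] + [5·5 − 20·(-7)] + [20·5 − 13·5] + [13·10 − (-11)·5] + [(-11)·0 − (-4)·10]| = 453, so the area is 453/2.
The number of boundary lattice points is Σ gcd(|Δx|,|Δy|) = gcd(9,7) + gcd(15,12) + gcd(7,0) + gcd(24,5) + gcd(7,10) = 1+3+7+1+1 = 13.
Pick's theorem gives I = A − B/2 + 1 = 453/2 − 13/2 + 1 = 221, so the closed region contains I + B = 221 + 13 = 234 lattice points.

234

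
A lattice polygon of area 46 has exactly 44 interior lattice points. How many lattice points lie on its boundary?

Pick's theorem gives A = I + B/2 − 1, so B = 2(A − I + 1) = 2(46 − 44 + 1) = 6.

6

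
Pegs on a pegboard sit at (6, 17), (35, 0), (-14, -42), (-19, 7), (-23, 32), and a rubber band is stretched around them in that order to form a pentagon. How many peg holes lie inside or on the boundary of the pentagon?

2002

Using the shoelace formula, 2A = |(6·0 − 35·17) + (35·(-42) − (-14)·0) + ((-14)·7 − (-19)·(-42)) + ((-19)·32 − (-23)·7) + ((-23)·17 − 6·32)| = 3991, so the area is 3991/2.
The number of boundary lattice points is Σ gcd(|Δx|,|Δy|) = gcd(29,17) + gcd(49,42) + gcd(5,49) + gcd(4,25) + gcd(29,15) = 1+7+1+1+1 = 11.
Pick's theorem gives I = A − B/2 + 1 = 3991/2 − 11/2 + 1 = 1991, so the closed region contains I + B = 1991 + 11 = 2002 lattice points.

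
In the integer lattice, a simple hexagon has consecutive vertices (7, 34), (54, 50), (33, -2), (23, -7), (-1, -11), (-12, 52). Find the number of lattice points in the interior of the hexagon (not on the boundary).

Using the shoelace formula, 2A = |[7·50 − 54·34] + [54·(-2) − 33·50] + [33·(-7) − 23·(-2)] + [23·(-11) − (-1)·(-7)] + [(-1)·52 − (-12)·(-11)] + [(-12)·34 − 7·52]| = 4645, so the area is 4645/2.
The number of boundary lattice points is Σ gcd(|Δx|,|Δy|) = gcd(47,16) + gcd(21,52) + gcd(10,5) + gcd(24,4) + gcd(11,63) + gcd(19,18) = 1+1+5+4+1+1 = 13.
By Pick's theorem A = I + B/2 − 1, so I = 4645/2 − 13/2 + 1 = 2317.

2317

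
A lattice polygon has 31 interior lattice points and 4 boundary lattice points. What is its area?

32

By Pick's theorem, A = I + B/2 − 1 = 31 + 4/2 − 1 = 32.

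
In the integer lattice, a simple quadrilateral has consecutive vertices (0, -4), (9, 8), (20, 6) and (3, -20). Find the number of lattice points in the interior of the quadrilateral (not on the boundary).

The shoelace formula gives twice the area as |(0·8 − 9·(-4)) + (9·6 − 20·8) + (20·(-20) − 3·6) + (3·(-4) − 0·(-20))| = 500, so the area is 250.
The number of boundary lattice points is Σ gcd(|Δx|,|Δy|) = gcd(9,12) + gcd(11,2) + gcd(17,26) + gcd(3,16) = 3+1+1+1 = 6.
Pick's theorem gives I = A − B/2 + 1 = 250 − 6/2 + 1 = 248.

248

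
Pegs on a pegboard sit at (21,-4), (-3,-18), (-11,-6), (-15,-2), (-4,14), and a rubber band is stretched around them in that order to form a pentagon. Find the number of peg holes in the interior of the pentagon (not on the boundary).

562

By the shoelace formula, twice the signed area is |[21·(-18) − (-3)·(-4)] + [(-3)·(-6) − (-11)·(-18)] + [(-11)·(-2) − (-15)·(-6)] + [(-15)·14 − (-4)·(-2)] + [(-4)·(-4) − 21·14]| = 1134, so the area is 567.
The number of boundary lattice points is Σ gcd(|Δx|,|Δy|) = gcd(24,14) + gcd(8,12) + gcd(4,4) + gcd(11,16) + gcd(25,18) = 2+4+4+1+1 = 12.
By Pick's theorem A = I + B/2 − 1, so I = 567 − 12/2 + 1 = 562.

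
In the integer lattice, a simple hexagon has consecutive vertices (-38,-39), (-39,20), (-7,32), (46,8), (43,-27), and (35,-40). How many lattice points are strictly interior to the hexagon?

The shoelace formula gives twice the area as |[(-38)·20 − (-39)·(-39)] + [(-39)·32 − (-7)·20] + [(-7)·8 − 46·32] + [46·(-27) − 43·8] + [43·(-40) − 35·(-27)] + [35·(-39) − (-38)·(-40)]| = 10163, so the area is 5081.5.
Along each edge there are gcd(|Δx|,|Δy|)+1 lattice points, so counting each shared vertex once the boundary has gcd(1,59) + gcd(32,12) + gcd(53,24) + gcd(3,35) + gcd(8,13) + gcd(73,1) = 1+4+1+1+1+1 = 9.
Pick's theorem gives I = A − B/2 + 1 = 5081.5 − 9/2 + 1 = 5078.

5078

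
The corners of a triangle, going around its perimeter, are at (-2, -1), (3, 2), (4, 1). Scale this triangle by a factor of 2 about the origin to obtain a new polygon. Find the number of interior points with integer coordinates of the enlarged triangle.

By the shoelace formula, twice the signed area is |[(-2)·2 − 3·(-1)] + [3·1 − 4·2] + [4·(-1) − (-2)·1]| = 8, so the area is 4.
The number of boundary lattice points is Σ gcd(|Δx|,|Δy|) = gcd(5,3) + gcd(1,1) + gcd(6,2) = 1+1+2 = 4.
Scaling by 2 multiplies the area by 2² = 4 (so the new area is 16) and multiplies the boundary lattice-point count by 2, giving 8.
By Pick's theorem, the interior count of the dilated polygon is 16 − 8/2 + 1 = 13.

13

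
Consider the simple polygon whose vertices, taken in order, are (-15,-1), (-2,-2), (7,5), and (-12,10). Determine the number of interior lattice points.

Using the shoelace formula, 2A = |[(-15)·(-2) − (-2)·(-1)] + [(-2)·5 − 7·(-2)] + [7·10 − (-12)·5] + [(-12)·(-1) − (-15)·10]| = 324, so the area is 162.
Along each edge there are gcd(|Δx|,|Δy|)+1 lattice points, so counting each shared vertex once the boundary has gcd(13,1) + gcd(9,7) + gcd(19,5) + gcd(3,11) = 1+1+1+1 = 4.
By Pick's theorem A = I + B/2 − 1, so I = 162 − 4/2 + 1 = 161.

161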